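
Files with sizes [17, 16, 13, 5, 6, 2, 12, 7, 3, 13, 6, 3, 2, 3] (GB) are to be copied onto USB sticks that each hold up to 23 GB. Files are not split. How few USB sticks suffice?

5

Total = 17 + 16 + 13 + 13 + 12 + 7 + 6 + 6 + 5 + 3 + 3 + 3 + 2 + 2 = 108 GB.
Lower bound: ⌈108/23⌉ = 5 USB sticks.
A packing using 5 USB sticks:
  USB stick 1: 17 + 6 = 23
  USB stick 2: 16 + 7 = 23
  USB stick 3: 13 + 6 + 3 = 22
  USB stick 4: 13 + 5 + 3 + 2 = 23
  USB stick 5: 12 + 3 + 2 = 17
This matches the lower bound, so 5 is optimal.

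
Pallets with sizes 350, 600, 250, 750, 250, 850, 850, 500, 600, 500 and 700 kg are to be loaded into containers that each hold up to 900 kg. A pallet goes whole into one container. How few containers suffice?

Total = 850 + 850 + 750 + 700 + 600 + 600 + 500 + 500 + 350 + 250 + 250 = 6200 kg.
Lower bound: ⌈6200/900⌉ = 7 containers.
Also, 8 pallets each exceed 450 kg, and no two of those can share a container, so at least 8 containers are needed.
A packing using 8 containers:
  container 1: 850 = 850
  container 2: 850 = 850
  container 3: 750 = 750
  container 4: 700 = 700
  container 5: 600 + 250 = 850
  container 6: 600 + 250 = 850
  container 7: 500 + 350 = 850
  container 8: 500 = 500
This matches the lower bound, so 8 is optimal.

8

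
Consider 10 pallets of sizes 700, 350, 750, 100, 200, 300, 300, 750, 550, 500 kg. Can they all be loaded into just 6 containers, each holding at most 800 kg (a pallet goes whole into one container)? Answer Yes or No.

Yes

A valid assignment using 6 containers:
  container 1: 750 = 750
  container 2: 750 = 750
  container 3: 700 + 100 = 800
  container 4: 550 + 200 = 750
  container 5: 500 + 300 = 800
  container 6: 350 + 300 = 650
Every load is within 800 kg, so 6 containers suffice.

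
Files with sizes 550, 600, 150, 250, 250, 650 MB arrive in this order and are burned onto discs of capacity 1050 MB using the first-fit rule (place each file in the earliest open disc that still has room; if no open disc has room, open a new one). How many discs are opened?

3

  550 → disc 1 (new)  [load 550/1050]
  600 → disc 2 (new)  [load 600/1050]
  150 → disc 1  [load 700/1050]
  250 → disc 1  [load 950/1050]
  250 → disc 2  [load 850/1050]
  650 → disc 3 (new)  [load 650/1050]
3 discs opened.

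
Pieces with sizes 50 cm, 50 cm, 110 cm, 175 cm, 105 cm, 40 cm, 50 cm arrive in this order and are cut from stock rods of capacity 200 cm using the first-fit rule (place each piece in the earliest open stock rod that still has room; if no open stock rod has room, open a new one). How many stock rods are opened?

  50 → stock rod 1 (new)  [load 50/200]
  50 → stock rod 1  [load 100/200]
  110 → stock rod 2 (new)  [load 110/200]
  175 → stock rod 3 (new)  [load 175/200]
  105 → stock rod 4 (new)  [load 105/200]
  40 → stock rod 1  [load 140/200]
  50 → stock rod 1  [load 190/200]
4 stock rods opened.

4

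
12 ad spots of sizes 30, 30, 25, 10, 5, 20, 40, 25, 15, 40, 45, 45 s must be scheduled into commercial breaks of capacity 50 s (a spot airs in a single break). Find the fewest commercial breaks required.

Total = 45 + 45 + 40 + 40 + 30 + 30 + 25 + 25 + 20 + 15 + 10 + 5 = 330 s.
Lower bound: ⌈330/50⌉ = 7 commercial breaks.
A packing using 7 commercial breaks:
  break 1: 45 + 5 = 50
  break 2: 45 = 45
  break 3: 40 + 10 = 50
  break 4: 40 = 40
  break 5: 30 + 20 = 50
  break 6: 30 + 15 = 45
  break 7: 25 + 25 = 50
This matches the lower bound, so 7 is optimal.

7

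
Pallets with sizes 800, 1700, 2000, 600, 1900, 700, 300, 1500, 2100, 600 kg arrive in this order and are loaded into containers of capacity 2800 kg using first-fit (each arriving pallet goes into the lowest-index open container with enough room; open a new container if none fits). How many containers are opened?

  800 → container 1 (new)  [load 800/2800]
  1700 → container 1  [load 2500/2800]
  2000 → container 2 (new)  [load 2000/2800]
  600 → container 2  [load 2600/2800]
  1900 → container 3 (new)  [load 1900/2800]
  700 → container 3  [load 2600/2800]
  300 → container 1  [load 2800/2800]
  1500 → container 4 (new)  [load 1500/2800]
  2100 → container 5 (new)  [load 2100/2800]
  600 → container 4  [load 2100/2800]
5 containers opened.

5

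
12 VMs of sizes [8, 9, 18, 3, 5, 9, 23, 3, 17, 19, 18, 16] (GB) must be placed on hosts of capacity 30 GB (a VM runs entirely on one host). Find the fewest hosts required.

Total = 23 + 19 + 18 + 18 + 17 + 16 + 9 + 9 + 8 + 5 + 3 + 3 = 148 GB.
Lower bound: ⌈148/30⌉ = 5 hosts.
Also, 6 VMs each exceed 15 GB, and no two of those can share a host, so at least 6 hosts are needed.
A packing using 6 hosts:
  host 1: 23 + 5 = 28
  host 2: 19 + 9 = 28
  host 3: 18 + 9 + 3 = 30
  host 4: 18 + 8 + 3 = 29
  host 5: 17 = 17
  host 6: 16 = 16
This matches the lower bound, so 6 is optimal.

6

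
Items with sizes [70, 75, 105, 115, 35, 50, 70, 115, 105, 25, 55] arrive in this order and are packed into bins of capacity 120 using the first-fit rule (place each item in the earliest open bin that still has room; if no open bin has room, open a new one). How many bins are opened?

8

  70 → bin 1 (new)  [load 70/120]
  75 → bin 2 (new)  [load 75/120]
  105 → bin 3 (new)  [load 105/120]
  115 → bin 4 (new)  [load 115/120]
  35 → bin 1  [load 105/120]
  50 → bin 5 (new)  [load 50/120]
  70 → bin 5  [load 120/120]
  115 → bin 6 (new)  [load 115/120]
  105 → bin 7 (new)  [load 105/120]
  25 → bin 2  [load 100/120]
  55 → bin 8 (new)  [load 55/120]
8 bins opened.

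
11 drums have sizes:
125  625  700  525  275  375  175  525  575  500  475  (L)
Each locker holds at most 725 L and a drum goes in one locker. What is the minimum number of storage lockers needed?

Total = 700 + 625 + 575 + 525 + 525 + 500 + 475 + 375 + 275 + 175 + 125 = 4875 L.
Lower bound: ⌈4875/725⌉ = 7 storage lockers.
Also, 8 drums each exceed 725/2 L, and no two of those can share a locker, so at least 8 storage lockers are needed.
A packing using 8 storage lockers:
  locker 1: 700 = 700
  locker 2: 625 = 625
  locker 3: 575 + 125 = 700
  locker 4: 525 + 175 = 700
  locker 5: 525 = 525
  locker 6: 500 = 500
  locker 7: 475 = 475
  locker 8: 375 + 275 = 650
This matches the lower bound, so 8 is optimal.

8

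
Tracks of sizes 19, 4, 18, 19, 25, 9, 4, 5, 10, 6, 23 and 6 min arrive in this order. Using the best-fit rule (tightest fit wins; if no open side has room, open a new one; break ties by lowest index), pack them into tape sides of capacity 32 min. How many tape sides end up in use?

  19 → side 1 (new)  [load 19/32]
  4 → side 1  [load 23/32]
  18 → side 2 (new)  [load 18/32]
  19 → side 3 (new)  [load 19/32]
  25 → side 4 (new)  [load 25/32]
  9 → side 1  [load 32/32]
  4 → side 4  [load 29/32]
  5 → side 3  [load 24/32]
  10 → side 2  [load 28/32]
  6 → side 3  [load 30/32]
  23 → side 5 (new)  [load 23/32]
  6 → side 5  [load 29/32]
5 tape sides opened.

5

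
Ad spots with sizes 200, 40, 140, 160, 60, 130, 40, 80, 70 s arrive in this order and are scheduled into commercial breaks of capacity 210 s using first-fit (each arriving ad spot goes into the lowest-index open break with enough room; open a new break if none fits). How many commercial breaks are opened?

5

  200 → break 1 (new)  [load 200/210]
  40 → break 2 (new)  [load 40/210]
  140 → break 2  [load 180/210]
  160 → break 3 (new)  [load 160/210]
  60 → break 4 (new)  [load 60/210]
  130 → break 4  [load 190/210]
  40 → break 3  [load 200/210]
  80 → break 5 (new)  [load 80/210]
  70 → break 5  [load 150/210]
5 commercial breaks opened.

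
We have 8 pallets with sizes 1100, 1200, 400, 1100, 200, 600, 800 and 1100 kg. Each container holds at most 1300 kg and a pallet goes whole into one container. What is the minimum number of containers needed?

Total = 1200 + 1100 + 1100 + 1100 + 800 + 600 + 400 + 200 = 6500 kg.
Lower bound: ⌈6500/1300⌉ = 5 containers.
A packing using 6 containers:
  container 1: 1200 = 1200
  container 2: 1100 + 200 = 1300
  container 3: 1100 = 1100
  container 4: 1100 = 1100
  container 5: 800 + 400 = 1200
  container 6: 600 = 600
No arrangement into 5 containers stays within capacity, so 6 is optimal.

6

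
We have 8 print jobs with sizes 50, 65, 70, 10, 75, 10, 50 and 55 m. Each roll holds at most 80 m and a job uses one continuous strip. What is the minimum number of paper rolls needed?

6

Total = 75 + 70 + 65 + 55 + 50 + 50 + 10 + 10 = 385 m.
Lower bound: ⌈385/80⌉ = 5 paper rolls.
Also, 6 print jobs each exceed 40 m, and no two of those can share a roll, so at least 6 paper rolls are needed.
A packing using 6 paper rolls:
  roll 1: 75 = 75
  roll 2: 70 + 10 = 80
  roll 3: 65 + 10 = 75
  roll 4: 55 = 55
  roll 5: 50 = 50
  roll 6: 50 = 50
This matches the lower bound, so 6 is optimal.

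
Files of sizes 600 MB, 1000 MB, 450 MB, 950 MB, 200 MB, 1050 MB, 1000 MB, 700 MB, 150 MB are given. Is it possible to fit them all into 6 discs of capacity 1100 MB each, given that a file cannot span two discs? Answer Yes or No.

A valid assignment using 6 discs:
  disc 1: 1050 = 1050
  disc 2: 1000 = 1000
  disc 3: 1000 = 1000
  disc 4: 950 + 150 = 1100
  disc 5: 700 + 200 = 900
  disc 6: 600 + 450 = 1050
Every load is within 1100 MB, so 6 discs suffice.

Yes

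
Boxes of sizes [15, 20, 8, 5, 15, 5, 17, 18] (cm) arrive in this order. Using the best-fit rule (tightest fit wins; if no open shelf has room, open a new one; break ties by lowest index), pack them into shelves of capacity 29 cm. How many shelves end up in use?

  15 → shelf 1 (new)  [load 15/29]
  20 → shelf 2 (new)  [load 20/29]
  8 → shelf 2  [load 28/29]
  5 → shelf 1  [load 20/29]
  15 → shelf 3 (new)  [load 15/29]
  5 → shelf 1  [load 25/29]
  17 → shelf 4 (new)  [load 17/29]
  18 → shelf 5 (new)  [load 18/29]
5 shelves opened.

5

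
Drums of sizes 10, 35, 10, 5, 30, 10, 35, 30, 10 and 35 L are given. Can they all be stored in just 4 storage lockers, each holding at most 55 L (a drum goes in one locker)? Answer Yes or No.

No

Total = 210 L; ⌈210/55⌉ = 4.
5 drums each exceed half the capacity and cannot share a locker, forcing at least 5 storage lockers.
At least 5 storage lockers are required, but only 4 are allowed.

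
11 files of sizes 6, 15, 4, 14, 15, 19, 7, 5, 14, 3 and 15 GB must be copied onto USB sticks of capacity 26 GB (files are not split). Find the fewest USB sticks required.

6

Total = 19 + 15 + 15 + 15 + 14 + 14 + 7 + 6 + 5 + 4 + 3 = 117 GB.
Lower bound: ⌈117/26⌉ = 5 USB sticks.
Also, 6 files each exceed 13 GB, and no two of those can share a USB stick, so at least 6 USB sticks are needed.
A packing using 6 USB sticks:
  USB stick 1: 19 + 7 = 26
  USB stick 2: 15 + 6 + 5 = 26
  USB stick 3: 15 + 4 + 3 = 22
  USB stick 4: 15 = 15
  USB stick 5: 14 = 14
  USB stick 6: 14 = 14
This matches the lower bound, so 6 is optimal.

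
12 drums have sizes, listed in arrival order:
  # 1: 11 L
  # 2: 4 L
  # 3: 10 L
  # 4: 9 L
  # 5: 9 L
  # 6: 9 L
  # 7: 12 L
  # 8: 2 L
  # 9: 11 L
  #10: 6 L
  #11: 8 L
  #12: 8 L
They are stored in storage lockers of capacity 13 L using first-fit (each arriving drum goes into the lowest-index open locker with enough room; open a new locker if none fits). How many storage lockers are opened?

  11 → locker 1 (new)  [load 11/13]
  4 → locker 2 (new)  [load 4/13]
  10 → locker 3 (new)  [load 10/13]
  9 → locker 2  [load 13/13]
  9 → locker 4 (new)  [load 9/13]
  9 → locker 5 (new)  [load 9/13]
  12 → locker 6 (new)  [load 12/13]
  2 → locker 1  [load 13/13]
  11 → locker 7 (new)  [load 11/13]
  6 → locker 8 (new)  [load 6/13]
  8 → locker 9 (new)  [load 8/13]
  8 → locker 10 (new)  [load 8/13]
10 storage lockers opened.

10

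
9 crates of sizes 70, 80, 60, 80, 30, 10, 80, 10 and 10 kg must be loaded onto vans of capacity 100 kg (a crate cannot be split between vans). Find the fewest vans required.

5

Total = 80 + 80 + 80 + 70 + 60 + 30 + 10 + 10 + 10 = 430 kg.
Lower bound: ⌈430/100⌉ = 5 vans.
A packing using 5 vans:
  van 1: 80 + 10 + 10 = 100
  van 2: 80 + 10 = 90
  van 3: 80 = 80
  van 4: 70 + 30 = 100
  van 5: 60 = 60
This matches the lower bound, so 5 is optimal.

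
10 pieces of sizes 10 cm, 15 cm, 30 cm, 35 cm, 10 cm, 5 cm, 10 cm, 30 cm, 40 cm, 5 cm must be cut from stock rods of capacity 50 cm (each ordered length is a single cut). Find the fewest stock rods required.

Total = 40 + 35 + 30 + 30 + 15 + 10 + 10 + 10 + 5 + 5 = 190 cm.
Lower bound: ⌈190/50⌉ = 4 stock rods.
A packing using 4 stock rods:
  stock rod 1: 40 + 10 = 50
  stock rod 2: 35 + 15 = 50
  stock rod 3: 30 + 10 + 10 = 50
  stock rod 4: 30 + 5 + 5 = 40
This matches the lower bound, so 4 is optimal.

4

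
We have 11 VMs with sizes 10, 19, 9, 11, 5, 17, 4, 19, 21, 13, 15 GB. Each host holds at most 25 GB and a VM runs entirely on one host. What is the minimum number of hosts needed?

Total = 21 + 19 + 19 + 17 + 15 + 13 + 11 + 10 + 9 + 5 + 4 = 143 GB.
Lower bound: ⌈143/25⌉ = 6 hosts.
A packing using 7 hosts:
  host 1: 21 + 4 = 25
  host 2: 19 + 5 = 24
  host 3: 19 = 19
  host 4: 17 = 17
  host 5: 15 + 10 = 25
  host 6: 13 + 11 = 24
  host 7: 9 = 9
No arrangement into 6 hosts stays within capacity, so 7 is optimal.

7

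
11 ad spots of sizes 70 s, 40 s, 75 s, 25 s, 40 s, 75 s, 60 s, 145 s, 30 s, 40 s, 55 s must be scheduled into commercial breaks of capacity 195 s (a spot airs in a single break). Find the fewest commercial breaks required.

4

Total = 145 + 75 + 75 + 70 + 60 + 55 + 40 + 40 + 40 + 30 + 25 = 655 s.
Lower bound: ⌈655/195⌉ = 4 commercial breaks.
A packing using 4 commercial breaks:
  break 1: 145 + 40 = 185
  break 2: 75 + 75 + 40 = 190
  break 3: 70 + 60 + 55 = 185
  break 4: 40 + 30 + 25 = 95
This matches the lower bound, so 4 is optimal.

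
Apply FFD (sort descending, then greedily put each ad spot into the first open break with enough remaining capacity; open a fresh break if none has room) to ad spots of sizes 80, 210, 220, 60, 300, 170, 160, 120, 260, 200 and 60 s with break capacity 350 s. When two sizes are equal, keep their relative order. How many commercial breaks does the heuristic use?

6

Sorted descending: 300, 260, 220, 210, 200, 170, 160, 120, 80, 60, 60.
  300 → break 1 (new)  [load 300/350]
  260 → break 2 (new)  [load 260/350]
  220 → break 3 (new)  [load 220/350]
  210 → break 4 (new)  [load 210/350]
  200 → break 5 (new)  [load 200/350]
  170 → break 6 (new)  [load 170/350]
  160 → break 6  [load 330/350]
  120 → break 3  [load 340/350]
  80 → break 2  [load 340/350]
  60 → break 4  [load 270/350]
  60 → break 4  [load 330/350]
6 commercial breaks opened.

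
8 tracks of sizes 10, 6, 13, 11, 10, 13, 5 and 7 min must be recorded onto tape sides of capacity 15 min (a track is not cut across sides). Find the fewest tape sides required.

Total = 13 + 13 + 11 + 10 + 10 + 7 + 6 + 5 = 75 min.
Lower bound: ⌈75/15⌉ = 5 tape sides.
A packing using 6 tape sides:
  side 1: 13 = 13
  side 2: 13 = 13
  side 3: 11 = 11
  side 4: 10 + 5 = 15
  side 5: 10 = 10
  side 6: 7 + 6 = 13
No arrangement into 5 tape sides stays within capacity, so 6 is optimal.

6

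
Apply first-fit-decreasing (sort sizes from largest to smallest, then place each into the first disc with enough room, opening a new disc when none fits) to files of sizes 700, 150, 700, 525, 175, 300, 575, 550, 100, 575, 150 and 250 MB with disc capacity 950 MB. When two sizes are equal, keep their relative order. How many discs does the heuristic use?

6

Sorted descending: 700, 700, 575, 575, 550, 525, 300, 250, 175, 150, 150, 100.
  700 → disc 1 (new)  [load 700/950]
  700 → disc 2 (new)  [load 700/950]
  575 → disc 3 (new)  [load 575/950]
  575 → disc 4 (new)  [load 575/950]
  550 → disc 5 (new)  [load 550/950]
  525 → disc 6 (new)  [load 525/950]
  300 → disc 3  [load 875/950]
  250 → disc 1  [load 950/950]
  175 → disc 2  [load 875/950]
  150 → disc 4  [load 725/950]
  150 → disc 4  [load 875/950]
  100 → disc 5  [load 650/950]
6 discs opened.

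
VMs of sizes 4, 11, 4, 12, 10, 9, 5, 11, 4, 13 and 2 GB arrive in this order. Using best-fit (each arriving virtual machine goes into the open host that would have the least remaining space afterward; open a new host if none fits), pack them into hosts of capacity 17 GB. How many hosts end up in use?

6

  4 → host 1 (new)  [load 4/17]
  11 → host 1  [load 15/17]
  4 → host 2 (new)  [load 4/17]
  12 → host 2  [load 16/17]
  10 → host 3 (new)  [load 10/17]
  9 → host 4 (new)  [load 9/17]
  5 → host 3  [load 15/17]
  11 → host 5 (new)  [load 11/17]
  4 → host 5  [load 15/17]
  13 → host 6 (new)  [load 13/17]
  2 → host 1  [load 17/17]
6 hosts opened.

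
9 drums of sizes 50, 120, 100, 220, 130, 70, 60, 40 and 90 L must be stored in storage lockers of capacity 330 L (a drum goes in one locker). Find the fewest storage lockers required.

Total = 220 + 130 + 120 + 100 + 90 + 70 + 60 + 50 + 40 = 880 L.
Lower bound: ⌈880/330⌉ = 3 storage lockers.
A packing using 3 storage lockers:
  locker 1: 220 + 100 = 320
  locker 2: 130 + 120 + 70 = 320
  locker 3: 90 + 60 + 50 + 40 = 240
This matches the lower bound, so 3 is optimal.

3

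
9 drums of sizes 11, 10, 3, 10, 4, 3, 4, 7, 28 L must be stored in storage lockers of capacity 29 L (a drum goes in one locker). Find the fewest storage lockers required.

Total = 28 + 11 + 10 + 10 + 7 + 4 + 4 + 3 + 3 = 80 L.
Lower bound: ⌈80/29⌉ = 3 storage lockers.
A packing using 3 storage lockers:
  locker 1: 28 = 28
  locker 2: 11 + 10 + 7 = 28
  locker 3: 10 + 4 + 4 + 3 + 3 = 24
This matches the lower bound, so 3 is optimal.

3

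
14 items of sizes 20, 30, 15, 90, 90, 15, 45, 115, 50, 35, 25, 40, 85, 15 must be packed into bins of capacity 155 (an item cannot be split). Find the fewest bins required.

Total = 115 + 90 + 90 + 85 + 50 + 45 + 40 + 35 + 30 + 25 + 20 + 15 + 15 + 15 = 670.
Lower bound: ⌈670/155⌉ = 5 bins.
A packing using 5 bins:
  bin 1: 115 + 40 = 155
  bin 2: 90 + 50 + 15 = 155
  bin 3: 90 + 45 + 20 = 155
  bin 4: 85 + 35 + 30 = 150
  bin 5: 25 + 15 + 15 = 55
This matches the lower bound, so 5 is optimal.

5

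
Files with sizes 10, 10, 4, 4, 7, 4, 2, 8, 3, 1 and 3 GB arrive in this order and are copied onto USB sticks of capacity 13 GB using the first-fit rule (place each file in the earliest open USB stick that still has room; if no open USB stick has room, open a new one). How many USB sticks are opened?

  10 → USB stick 1 (new)  [load 10/13]
  10 → USB stick 2 (new)  [load 10/13]
  4 → USB stick 3 (new)  [load 4/13]
  4 → USB stick 3  [load 8/13]
  7 → USB stick 4 (new)  [load 7/13]
  4 → USB stick 3  [load 12/13]
  2 → USB stick 1  [load 12/13]
  8 → USB stick 5 (new)  [load 8/13]
  3 → USB stick 2  [load 13/13]
  1 → USB stick 1  [load 13/13]
  3 → USB stick 4  [load 10/13]
5 USB sticks opened.

5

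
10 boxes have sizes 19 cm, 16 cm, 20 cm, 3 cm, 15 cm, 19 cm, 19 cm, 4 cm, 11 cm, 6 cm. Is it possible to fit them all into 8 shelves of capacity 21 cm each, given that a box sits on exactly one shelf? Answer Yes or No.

A valid assignment using 7 shelves:
  shelf 1: 20 = 20
  shelf 2: 19 = 19
  shelf 3: 19 = 19
  shelf 4: 19 = 19
  shelf 5: 16 + 4 = 20
  shelf 6: 15 + 6 = 21
  shelf 7: 11 + 3 = 14
That uses only 7 ≤ 8, so 8 shelves are enough.

Yes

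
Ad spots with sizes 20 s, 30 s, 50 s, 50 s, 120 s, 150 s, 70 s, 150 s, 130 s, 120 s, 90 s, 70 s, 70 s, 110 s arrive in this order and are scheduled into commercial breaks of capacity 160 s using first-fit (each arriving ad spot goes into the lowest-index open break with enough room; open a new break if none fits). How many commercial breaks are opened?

9

  20 → break 1 (new)  [load 20/160]
  30 → break 1  [load 50/160]
  50 → break 1  [load 100/160]
  50 → break 1  [load 150/160]
  120 → break 2 (new)  [load 120/160]
  150 → break 3 (new)  [load 150/160]
  70 → break 4 (new)  [load 70/160]
  150 → break 5 (new)  [load 150/160]
  130 → break 6 (new)  [load 130/160]
  120 → break 7 (new)  [load 120/160]
  90 → break 4  [load 160/160]
  70 → break 8 (new)  [load 70/160]
  70 → break 8  [load 140/160]
  110 → break 9 (new)  [load 110/160]
9 commercial breaks opened.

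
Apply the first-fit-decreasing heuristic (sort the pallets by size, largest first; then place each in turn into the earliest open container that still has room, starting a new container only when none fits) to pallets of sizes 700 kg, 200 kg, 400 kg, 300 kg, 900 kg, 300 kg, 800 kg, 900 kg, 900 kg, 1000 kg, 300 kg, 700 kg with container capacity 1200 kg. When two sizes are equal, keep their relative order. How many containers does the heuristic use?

Sorted descending: 1000, 900, 900, 900, 800, 700, 700, 400, 300, 300, 300, 200.
  1000 → container 1 (new)  [load 1000/1200]
  900 → container 2 (new)  [load 900/1200]
  900 → container 3 (new)  [load 900/1200]
  900 → container 4 (new)  [load 900/1200]
  800 → container 5 (new)  [load 800/1200]
  700 → container 6 (new)  [load 700/1200]
  700 → container 7 (new)  [load 700/1200]
  400 → container 5  [load 1200/1200]
  300 → container 2  [load 1200/1200]
  300 → container 3  [load 1200/1200]
  300 → container 4  [load 1200/1200]
  200 → container 1  [load 1200/1200]
7 containers opened.

7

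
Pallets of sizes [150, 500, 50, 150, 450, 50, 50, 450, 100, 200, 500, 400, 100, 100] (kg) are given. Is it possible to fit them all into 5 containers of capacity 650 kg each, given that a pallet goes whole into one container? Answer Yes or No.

Yes

A valid assignment using 5 containers:
  container 1: 500 + 150 = 650
  container 2: 500 + 150 = 650
  container 3: 450 + 200 = 650
  container 4: 450 + 100 + 100 = 650
  container 5: 400 + 100 + 50 + 50 + 50 = 650
Every load is within 650 kg, so 5 containers suffice.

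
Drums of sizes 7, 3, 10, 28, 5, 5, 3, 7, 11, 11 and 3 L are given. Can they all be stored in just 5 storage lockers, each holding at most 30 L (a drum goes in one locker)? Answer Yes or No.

Yes

A valid assignment using 4 storage lockers:
  locker 1: 28 = 28
  locker 2: 11 + 11 + 7 = 29
  locker 3: 10 + 7 + 5 + 5 + 3 = 30
  locker 4: 3 + 3 = 6
That uses only 4 ≤ 5, so 5 storage lockers are enough.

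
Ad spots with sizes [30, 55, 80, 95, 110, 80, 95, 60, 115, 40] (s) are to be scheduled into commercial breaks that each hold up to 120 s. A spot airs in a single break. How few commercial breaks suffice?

Total = 115 + 110 + 95 + 95 + 80 + 80 + 60 + 55 + 40 + 30 = 760 s.
Lower bound: ⌈760/120⌉ = 7 commercial breaks.
A packing using 7 commercial breaks:
  break 1: 115 = 115
  break 2: 110 = 110
  break 3: 95 = 95
  break 4: 95 = 95
  break 5: 80 + 40 = 120
  break 6: 80 + 30 = 110
  break 7: 60 + 55 = 115
This matches the lower bound, so 7 is optimal.

7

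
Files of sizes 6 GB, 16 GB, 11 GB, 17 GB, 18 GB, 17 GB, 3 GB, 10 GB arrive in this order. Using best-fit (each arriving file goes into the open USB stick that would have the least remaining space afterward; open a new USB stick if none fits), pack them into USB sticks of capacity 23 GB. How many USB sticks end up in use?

5

  6 → USB stick 1 (new)  [load 6/23]
  16 → USB stick 1  [load 22/23]
  11 → USB stick 2 (new)  [load 11/23]
  17 → USB stick 3 (new)  [load 17/23]
  18 → USB stick 4 (new)  [load 18/23]
  17 → USB stick 5 (new)  [load 17/23]
  3 → USB stick 4  [load 21/23]
  10 → USB stick 2  [load 21/23]
5 USB sticks opened.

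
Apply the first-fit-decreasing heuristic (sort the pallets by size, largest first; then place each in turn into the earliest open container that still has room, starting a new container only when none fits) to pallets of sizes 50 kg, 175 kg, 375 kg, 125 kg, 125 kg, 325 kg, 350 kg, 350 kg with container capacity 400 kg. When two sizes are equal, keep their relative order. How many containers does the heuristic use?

Sorted descending: 375, 350, 350, 325, 175, 125, 125, 50.
  375 → container 1 (new)  [load 375/400]
  350 → container 2 (new)  [load 350/400]
  350 → container 3 (new)  [load 350/400]
  325 → container 4 (new)  [load 325/400]
  175 → container 5 (new)  [load 175/400]
  125 → container 5  [load 300/400]
  125 → container 6 (new)  [load 125/400]
  50 → container 2  [load 400/400]
6 containers opened.

6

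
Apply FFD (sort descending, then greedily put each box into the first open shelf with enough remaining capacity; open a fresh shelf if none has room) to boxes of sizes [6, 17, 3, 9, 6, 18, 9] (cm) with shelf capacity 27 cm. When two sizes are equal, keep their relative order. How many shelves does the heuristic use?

Sorted descending: 18, 17, 9, 9, 6, 6, 3.
  18 → shelf 1 (new)  [load 18/27]
  17 → shelf 2 (new)  [load 17/27]
  9 → shelf 1  [load 27/27]
  9 → shelf 2  [load 26/27]
  6 → shelf 3 (new)  [load 6/27]
  6 → shelf 3  [load 12/27]
  3 → shelf 3  [load 15/27]
3 shelves opened.

3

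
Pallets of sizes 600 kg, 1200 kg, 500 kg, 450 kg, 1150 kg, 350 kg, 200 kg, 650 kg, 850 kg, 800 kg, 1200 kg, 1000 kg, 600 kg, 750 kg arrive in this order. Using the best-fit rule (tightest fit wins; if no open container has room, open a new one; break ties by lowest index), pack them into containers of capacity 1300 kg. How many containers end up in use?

10

  600 → container 1 (new)  [load 600/1300]
  1200 → container 2 (new)  [load 1200/1300]
  500 → container 1  [load 1100/1300]
  450 → container 3 (new)  [load 450/1300]
  1150 → container 4 (new)  [load 1150/1300]
  350 → container 3  [load 800/1300]
  200 → container 1  [load 1300/1300]
  650 → container 5 (new)  [load 650/1300]
  850 → container 6 (new)  [load 850/1300]
  800 → container 7 (new)  [load 800/1300]
  1200 → container 8 (new)  [load 1200/1300]
  1000 → container 9 (new)  [load 1000/1300]
  600 → container 5  [load 1250/1300]
  750 → container 10 (new)  [load 750/1300]
10 containers opened.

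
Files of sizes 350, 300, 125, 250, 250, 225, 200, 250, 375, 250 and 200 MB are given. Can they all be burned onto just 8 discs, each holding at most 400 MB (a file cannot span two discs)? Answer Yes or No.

No

Total = 2775 MB; ⌈2775/400⌉ = 7.
8 files each exceed half the capacity and cannot share a disc, forcing at least 8 discs.
The bound of 8 does not rule out 8, but exhaustive search shows no assignment into 8 discs of capacity 400 MB exists — the minimum is 9.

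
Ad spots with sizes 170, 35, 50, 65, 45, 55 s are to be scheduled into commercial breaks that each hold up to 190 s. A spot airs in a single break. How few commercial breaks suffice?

3

Total = 170 + 65 + 55 + 50 + 45 + 35 = 420 s.
Lower bound: ⌈420/190⌉ = 3 commercial breaks.
A packing using 3 commercial breaks:
  break 1: 170 = 170
  break 2: 65 + 55 + 50 = 170
  break 3: 45 + 35 = 80
This matches the lower bound, so 3 is optimal.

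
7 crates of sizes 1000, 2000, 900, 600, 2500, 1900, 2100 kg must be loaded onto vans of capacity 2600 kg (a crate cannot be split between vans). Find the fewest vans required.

5

Total = 2500 + 2100 + 2000 + 1900 + 1000 + 900 + 600 = 11000 kg.
Lower bound: ⌈11000/2600⌉ = 5 vans.
A packing using 5 vans:
  van 1: 2500 = 2500
  van 2: 2100 = 2100
  van 3: 2000 + 600 = 2600
  van 4: 1900 = 1900
  van 5: 1000 + 900 = 1900
This matches the lower bound, so 5 is optimal.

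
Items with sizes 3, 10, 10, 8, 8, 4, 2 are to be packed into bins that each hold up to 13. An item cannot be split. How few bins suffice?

Total = 10 + 10 + 8 + 8 + 4 + 3 + 2 = 45.
Lower bound: ⌈45/13⌉ = 4 bins.
A packing using 4 bins:
  bin 1: 10 + 3 = 13
  bin 2: 10 + 2 = 12
  bin 3: 8 + 4 = 12
  bin 4: 8 = 8
This matches the lower bound, so 4 is optimal.

4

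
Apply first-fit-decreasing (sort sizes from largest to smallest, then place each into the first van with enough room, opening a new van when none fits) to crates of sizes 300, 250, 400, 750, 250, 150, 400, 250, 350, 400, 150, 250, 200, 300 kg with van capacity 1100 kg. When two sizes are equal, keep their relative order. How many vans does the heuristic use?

Sorted descending: 750, 400, 400, 400, 350, 300, 300, 250, 250, 250, 250, 200, 150, 150.
  750 → van 1 (new)  [load 750/1100]
  400 → van 2 (new)  [load 400/1100]
  400 → van 2  [load 800/1100]
  400 → van 3 (new)  [load 400/1100]
  350 → van 1  [load 1100/1100]
  300 → van 2  [load 1100/1100]
  300 → van 3  [load 700/1100]
  250 → van 3  [load 950/1100]
  250 → van 4 (new)  [load 250/1100]
  250 → van 4  [load 500/1100]
  250 → van 4  [load 750/1100]
  200 → van 4  [load 950/1100]
  150 → van 3  [load 1100/1100]
  150 → van 4  [load 1100/1100]
4 vans opened.

4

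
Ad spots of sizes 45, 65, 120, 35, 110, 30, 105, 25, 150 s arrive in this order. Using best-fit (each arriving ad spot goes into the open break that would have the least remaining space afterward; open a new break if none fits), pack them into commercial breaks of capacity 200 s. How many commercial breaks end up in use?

  45 → break 1 (new)  [load 45/200]
  65 → break 1  [load 110/200]
  120 → break 2 (new)  [load 120/200]
  35 → break 2  [load 155/200]
  110 → break 3 (new)  [load 110/200]
  30 → break 2  [load 185/200]
  105 → break 4 (new)  [load 105/200]
  25 → break 1  [load 135/200]
  150 → break 5 (new)  [load 150/200]
5 commercial breaks opened.

5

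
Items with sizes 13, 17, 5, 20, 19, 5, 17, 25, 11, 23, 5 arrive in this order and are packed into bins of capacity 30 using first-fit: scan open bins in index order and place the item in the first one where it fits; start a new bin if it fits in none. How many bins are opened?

6

  13 → bin 1 (new)  [load 13/30]
  17 → bin 1  [load 30/30]
  5 → bin 2 (new)  [load 5/30]
  20 → bin 2  [load 25/30]
  19 → bin 3 (new)  [load 19/30]
  5 → bin 2  [load 30/30]
  17 → bin 4 (new)  [load 17/30]
  25 → bin 5 (new)  [load 25/30]
  11 → bin 3  [load 30/30]
  23 → bin 6 (new)  [load 23/30]
  5 → bin 4  [load 22/30]
6 bins opened.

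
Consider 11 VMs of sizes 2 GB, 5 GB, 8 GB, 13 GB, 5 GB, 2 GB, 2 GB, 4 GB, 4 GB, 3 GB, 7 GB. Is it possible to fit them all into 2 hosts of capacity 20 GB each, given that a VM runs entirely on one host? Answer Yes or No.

Total = 55 GB; ⌈55/20⌉ = 3.
At least 3 hosts are required, but only 2 are allowed.

No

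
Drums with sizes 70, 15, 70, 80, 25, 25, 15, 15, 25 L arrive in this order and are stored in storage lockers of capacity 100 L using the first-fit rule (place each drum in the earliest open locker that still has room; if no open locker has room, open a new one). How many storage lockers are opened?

  70 → locker 1 (new)  [load 70/100]
  15 → locker 1  [load 85/100]
  70 → locker 2 (new)  [load 70/100]
  80 → locker 3 (new)  [load 80/100]
  25 → locker 2  [load 95/100]
  25 → locker 4 (new)  [load 25/100]
  15 → locker 1  [load 100/100]
  15 → locker 3  [load 95/100]
  25 → locker 4  [load 50/100]
4 storage lockers opened.

4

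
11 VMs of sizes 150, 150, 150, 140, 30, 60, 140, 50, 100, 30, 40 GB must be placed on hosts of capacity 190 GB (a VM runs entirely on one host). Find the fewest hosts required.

Total = 150 + 150 + 150 + 140 + 140 + 100 + 60 + 50 + 40 + 30 + 30 = 1040 GB.
Lower bound: ⌈1040/190⌉ = 6 hosts.
A packing using 6 hosts:
  host 1: 150 + 40 = 190
  host 2: 150 + 30 = 180
  host 3: 150 + 30 = 180
  host 4: 140 + 50 = 190
  host 5: 140 = 140
  host 6: 100 + 60 = 160
This matches the lower bound, so 6 is optimal.

6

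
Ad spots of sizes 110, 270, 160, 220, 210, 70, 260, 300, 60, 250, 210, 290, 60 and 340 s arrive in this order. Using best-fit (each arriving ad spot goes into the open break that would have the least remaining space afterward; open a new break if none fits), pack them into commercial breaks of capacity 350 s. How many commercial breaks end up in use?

  110 → break 1 (new)  [load 110/350]
  270 → break 2 (new)  [load 270/350]
  160 → break 1  [load 270/350]
  220 → break 3 (new)  [load 220/350]
  210 → break 4 (new)  [load 210/350]
  70 → break 1  [load 340/350]
  260 → break 5 (new)  [load 260/350]
  300 → break 6 (new)  [load 300/350]
  60 → break 2  [load 330/350]
  250 → break 7 (new)  [load 250/350]
  210 → break 8 (new)  [load 210/350]
  290 → break 9 (new)  [load 290/350]
  60 → break 9  [load 350/350]
  340 → break 10 (new)  [load 340/350]
10 commercial breaks opened.

10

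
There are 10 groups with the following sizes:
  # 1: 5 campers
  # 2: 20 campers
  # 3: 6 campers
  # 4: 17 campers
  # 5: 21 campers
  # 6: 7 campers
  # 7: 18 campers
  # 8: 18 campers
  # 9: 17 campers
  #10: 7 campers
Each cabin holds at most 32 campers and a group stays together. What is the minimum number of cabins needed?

6

Total = 21 + 20 + 18 + 18 + 17 + 17 + 7 + 7 + 6 + 5 = 136 campers.
Lower bound: ⌈136/32⌉ = 5 cabins.
Also, 6 groups each exceed 16 campers, and no two of those can share a cabin, so at least 6 cabins are needed.
A packing using 6 cabins:
  cabin 1: 21 + 7 = 28
  cabin 2: 20 + 7 + 5 = 32
  cabin 3: 18 + 6 = 24
  cabin 4: 18 = 18
  cabin 5: 17 = 17
  cabin 6: 17 = 17
This matches the lower bound, so 6 is optimal.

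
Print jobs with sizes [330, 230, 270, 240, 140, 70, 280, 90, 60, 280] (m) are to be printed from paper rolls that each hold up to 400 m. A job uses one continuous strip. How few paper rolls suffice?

6

Total = 330 + 280 + 280 + 270 + 240 + 230 + 140 + 90 + 70 + 60 = 1990 m.
Lower bound: ⌈1990/400⌉ = 5 paper rolls.
Also, 6 print jobs each exceed 200 m, and no two of those can share a roll, so at least 6 paper rolls are needed.
A packing using 6 paper rolls:
  roll 1: 330 + 70 = 400
  roll 2: 280 + 90 = 370
  roll 3: 280 + 60 = 340
  roll 4: 270 = 270
  roll 5: 240 + 140 = 380
  roll 6: 230 = 230
This matches the lower bound, so 6 is optimal.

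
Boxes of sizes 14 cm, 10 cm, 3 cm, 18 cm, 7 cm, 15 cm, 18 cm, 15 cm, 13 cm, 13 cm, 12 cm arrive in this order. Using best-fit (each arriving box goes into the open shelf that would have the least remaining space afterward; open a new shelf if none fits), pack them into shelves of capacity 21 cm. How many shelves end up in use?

9

  14 → shelf 1 (new)  [load 14/21]
  10 → shelf 2 (new)  [load 10/21]
  3 → shelf 1  [load 17/21]
  18 → shelf 3 (new)  [load 18/21]
  7 → shelf 2  [load 17/21]
  15 → shelf 4 (new)  [load 15/21]
  18 → shelf 5 (new)  [load 18/21]
  15 → shelf 6 (new)  [load 15/21]
  13 → shelf 7 (new)  [load 13/21]
  13 → shelf 8 (new)  [load 13/21]
  12 → shelf 9 (new)  [load 12/21]
9 shelves opened.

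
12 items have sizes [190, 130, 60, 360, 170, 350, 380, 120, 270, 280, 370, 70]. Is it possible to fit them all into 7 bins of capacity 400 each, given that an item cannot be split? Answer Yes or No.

Total = 2750; ⌈2750/400⌉ = 7.
The bound of 7 does not rule out 7, but exhaustive search shows no assignment into 7 bins of capacity 400 exists — the minimum is 8.

No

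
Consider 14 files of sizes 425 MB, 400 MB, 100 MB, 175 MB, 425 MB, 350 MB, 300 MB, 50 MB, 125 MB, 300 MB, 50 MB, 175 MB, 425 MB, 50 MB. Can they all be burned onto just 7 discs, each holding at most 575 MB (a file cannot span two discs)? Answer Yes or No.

A valid assignment using 7 discs:
  disc 1: 425 + 125 = 550
  disc 2: 425 + 100 + 50 = 575
  disc 3: 425 + 50 + 50 = 525
  disc 4: 400 + 175 = 575
  disc 5: 350 + 175 = 525
  disc 6: 300 = 300
  disc 7: 300 = 300
Every load is within 575 MB, so 7 discs suffice.

Yes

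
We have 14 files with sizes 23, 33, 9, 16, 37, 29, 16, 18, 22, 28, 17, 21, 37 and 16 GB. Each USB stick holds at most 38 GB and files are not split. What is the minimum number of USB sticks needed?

Total = 37 + 37 + 33 + 29 + 28 + 23 + 22 + 21 + 18 + 17 + 16 + 16 + 16 + 9 = 322 GB.
Lower bound: ⌈322/38⌉ = 9 USB sticks.
A packing using 10 USB sticks:
  USB stick 1: 37 = 37
  USB stick 2: 37 = 37
  USB stick 3: 33 = 33
  USB stick 4: 29 + 9 = 38
  USB stick 5: 28 = 28
  USB stick 6: 23 = 23
  USB stick 7: 22 + 16 = 38
  USB stick 8: 21 + 17 = 38
  USB stick 9: 18 + 16 = 34
  USB stick 10: 16 = 16
No arrangement into 9 USB sticks stays within capacity, so 10 is optimal.

10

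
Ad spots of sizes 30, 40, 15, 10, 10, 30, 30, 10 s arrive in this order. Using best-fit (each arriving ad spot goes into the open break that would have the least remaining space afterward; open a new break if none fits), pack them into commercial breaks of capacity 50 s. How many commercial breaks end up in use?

  30 → break 1 (new)  [load 30/50]
  40 → break 2 (new)  [load 40/50]
  15 → break 1  [load 45/50]
  10 → break 2  [load 50/50]
  10 → break 3 (new)  [load 10/50]
  30 → break 3  [load 40/50]
  30 → break 4 (new)  [load 30/50]
  10 → break 3  [load 50/50]
4 commercial breaks opened.

4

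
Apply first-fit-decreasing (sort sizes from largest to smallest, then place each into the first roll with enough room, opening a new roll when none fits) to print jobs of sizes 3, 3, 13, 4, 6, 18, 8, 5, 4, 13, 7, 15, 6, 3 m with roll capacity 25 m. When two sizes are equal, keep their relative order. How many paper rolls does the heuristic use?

5

Sorted descending: 18, 15, 13, 13, 8, 7, 6, 6, 5, 4, 4, 3, 3, 3.
  18 → roll 1 (new)  [load 18/25]
  15 → roll 2 (new)  [load 15/25]
  13 → roll 3 (new)  [load 13/25]
  13 → roll 4 (new)  [load 13/25]
  8 → roll 2  [load 23/25]
  7 → roll 1  [load 25/25]
  6 → roll 3  [load 19/25]
  6 → roll 3  [load 25/25]
  5 → roll 4  [load 18/25]
  4 → roll 4  [load 22/25]
  4 → roll 5 (new)  [load 4/25]
  3 → roll 4  [load 25/25]
  3 → roll 5  [load 7/25]
  3 → roll 5  [load 10/25]
5 paper rolls opened.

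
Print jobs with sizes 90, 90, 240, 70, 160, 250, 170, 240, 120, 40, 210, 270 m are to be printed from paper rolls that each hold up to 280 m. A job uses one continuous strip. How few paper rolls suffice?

Total = 270 + 250 + 240 + 240 + 210 + 170 + 160 + 120 + 90 + 90 + 70 + 40 = 1950 m.
Lower bound: ⌈1950/280⌉ = 7 paper rolls.
A packing using 8 paper rolls:
  roll 1: 270 = 270
  roll 2: 250 = 250
  roll 3: 240 + 40 = 280
  roll 4: 240 = 240
  roll 5: 210 + 70 = 280
  roll 6: 170 + 90 = 260
  roll 7: 160 + 120 = 280
  roll 8: 90 = 90
No arrangement into 7 paper rolls stays within capacity, so 8 is optimal.

8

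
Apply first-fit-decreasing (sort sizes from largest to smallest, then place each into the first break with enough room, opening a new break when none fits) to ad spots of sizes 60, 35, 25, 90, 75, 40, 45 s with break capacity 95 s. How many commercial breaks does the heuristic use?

5

Sorted descending: 90, 75, 60, 45, 40, 35, 25.
  90 → break 1 (new)  [load 90/95]
  75 → break 2 (new)  [load 75/95]
  60 → break 3 (new)  [load 60/95]
  45 → break 4 (new)  [load 45/95]
  40 → break 4  [load 85/95]
  35 → break 3  [load 95/95]
  25 → break 5 (new)  [load 25/95]
5 commercial breaks opened.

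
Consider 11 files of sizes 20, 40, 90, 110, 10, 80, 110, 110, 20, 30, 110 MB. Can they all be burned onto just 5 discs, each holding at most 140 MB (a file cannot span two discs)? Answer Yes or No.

No

Total = 730 MB; ⌈730/140⌉ = 6.
At least 6 discs are required, but only 5 are allowed.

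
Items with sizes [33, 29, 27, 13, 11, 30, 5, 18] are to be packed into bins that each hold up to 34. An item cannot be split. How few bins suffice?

6

Total = 33 + 30 + 29 + 27 + 18 + 13 + 11 + 5 = 166.
Lower bound: ⌈166/34⌉ = 5 bins.
A packing using 6 bins:
  bin 1: 33 = 33
  bin 2: 30 = 30
  bin 3: 29 + 5 = 34
  bin 4: 27 = 27
  bin 5: 18 + 13 = 31
  bin 6: 11 = 11
No arrangement into 5 bins stays within capacity, so 6 is optimal.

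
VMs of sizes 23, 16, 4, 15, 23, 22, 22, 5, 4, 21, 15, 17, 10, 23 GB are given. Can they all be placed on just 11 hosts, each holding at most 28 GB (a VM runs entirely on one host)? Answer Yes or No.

A valid assignment using 10 hosts:
  host 1: 23 + 5 = 28
  host 2: 23 + 4 = 27
  host 3: 23 + 4 = 27
  host 4: 22 = 22
  host 5: 22 = 22
  host 6: 21 = 21
  host 7: 17 + 10 = 27
  host 8: 16 = 16
  host 9: 15 = 15
  host 10: 15 = 15
That uses only 10 ≤ 11, so 11 hosts are enough.

Yes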